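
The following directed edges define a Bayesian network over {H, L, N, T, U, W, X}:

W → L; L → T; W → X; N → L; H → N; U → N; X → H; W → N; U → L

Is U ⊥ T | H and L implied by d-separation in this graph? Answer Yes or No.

We examine all 4 paths between U and T:
Path 1: U → N ← W → L → T
  L is a chain here and L is conditioned on, so the path is blocked at L.
Path 2: U → N → L → T
  L is a chain here and L is conditioned on, so the path is blocked at L.
Path 3: U → N ← H ← X ← W → L → T
  H is a chain here and H is conditioned on, so the path is blocked at H.
Path 4: U → L → T
  L is a chain here and L is conditioned on, so the path is blocked at L.
All paths are blocked; U ⊥ T | {H, L} holds.

Yes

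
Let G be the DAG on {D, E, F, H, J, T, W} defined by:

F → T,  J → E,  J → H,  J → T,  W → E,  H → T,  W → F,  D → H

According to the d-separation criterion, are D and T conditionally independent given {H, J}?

Yes — D and T are d-separated given {H, J}.

3 paths connect D and T; each must be blocked for d-separation to hold:
Path 1: D → H → T
  H is a chain here and H is conditioned on, so the path is blocked at H.
Path 2: D → H ← J → T
  J is a fork here and J is conditioned on, so the path is blocked at J.
Path 3: D → H ← J → E ← W → F → T
  J is a fork here and J is conditioned on, so the path is blocked at J.
Every path is blocked, so D and T are d-separated given {H, J}.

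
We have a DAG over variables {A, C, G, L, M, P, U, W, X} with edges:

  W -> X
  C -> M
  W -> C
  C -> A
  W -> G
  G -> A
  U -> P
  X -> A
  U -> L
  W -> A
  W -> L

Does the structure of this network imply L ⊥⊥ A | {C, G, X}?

No

Enumerating the 4 paths from L to A and testing each for blocking by {C, G, X}:
  1. L ← W → A — W:fork[open] ⇒ active
  2. L ← W → G → A — W:fork[open]; G:chain[blocks] ⇒ blocked
  3. L ← W → C → A — W:fork[open]; C:chain[blocks] ⇒ blocked
  4. L ← W → X → A — W:fork[open]; X:chain[blocks] ⇒ blocked
Since the path L ← W → A is active, L and A are not d-separated given {C, G, X}.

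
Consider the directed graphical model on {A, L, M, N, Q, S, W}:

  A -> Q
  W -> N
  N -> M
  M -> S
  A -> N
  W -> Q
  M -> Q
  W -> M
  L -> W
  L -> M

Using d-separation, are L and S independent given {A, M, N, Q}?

Enumerating the 6 paths from L to S and testing each for blocking by {A, M, N, Q}:
  1. L → W → N ← A → Q ← M → S — W:chain[open]; N:collider[open]; A:fork[blocks]; Q:collider[open]; M:fork[blocks] ⇒ blocked
  2. L → W → N → M → S — W:chain[open]; N:chain[blocks]; M:chain[blocks] ⇒ blocked
  3. L → W → Q ← A → N → M → S — W:chain[open]; Q:collider[open]; A:fork[blocks]; N:chain[blocks]; M:chain[blocks] ⇒ blocked
  4. L → W → Q ← M → S — W:chain[open]; Q:collider[open]; M:fork[blocks] ⇒ blocked
  5. L → W → M → S — W:chain[open]; M:chain[blocks] ⇒ blocked
  6. L → M → S — M:chain[blocks] ⇒ blocked
All paths are blocked; L ⊥ S | {A, M, N, Q} holds.

Yes — L and S are d-separated given {A, M, N, Q}.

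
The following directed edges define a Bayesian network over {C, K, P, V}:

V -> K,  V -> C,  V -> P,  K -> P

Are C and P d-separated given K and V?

Enumerating the 2 paths from C to P and testing each for blocking by {K, V}:
  1. C ← V → K → P — V:fork[blocks]; K:chain[blocks] ⇒ blocked
  2. C ← V → P — V:fork[blocks] ⇒ blocked
Every path is blocked, so C and P are d-separated given {K, V}.

Yes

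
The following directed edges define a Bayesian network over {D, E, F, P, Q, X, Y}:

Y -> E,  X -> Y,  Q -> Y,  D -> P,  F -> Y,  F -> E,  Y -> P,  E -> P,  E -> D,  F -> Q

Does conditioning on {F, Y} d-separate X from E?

There are 5 undirected paths between X and E; checking each against the conditioning set {F, Y}:
  1. X → Y ← Q ← F → E — Y:collider[open]; Q:chain[open]; F:fork[blocks] ⇒ blocked
  2. X → Y → E — Y:chain[blocks] ⇒ blocked
  3. X → Y → P ← D ← E — Y:chain[blocks]; P:collider[blocks]; D:chain[open] ⇒ blocked
  4. X → Y → P ← E — Y:chain[blocks]; P:collider[blocks] ⇒ blocked
  5. X → Y ← F → E — Y:collider[open]; F:fork[blocks] ⇒ blocked
Every path is blocked, so X and E are d-separated given {F, Y}.

Yes — X and E are d-separated given {F, Y}.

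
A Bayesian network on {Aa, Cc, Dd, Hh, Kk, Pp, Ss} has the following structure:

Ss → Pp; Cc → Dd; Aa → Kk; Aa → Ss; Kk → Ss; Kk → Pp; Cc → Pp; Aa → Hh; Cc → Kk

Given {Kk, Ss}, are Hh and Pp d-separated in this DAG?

There are 6 undirected paths between Hh and Pp; checking each against the conditioning set {Kk, Ss}:
  1. Hh ← Aa → Ss → Pp — Aa:fork[open]; Ss:chain[blocks] ⇒ blocked
  2. Hh ← Aa → Ss ← Kk ← Cc → Pp — Aa:fork[open]; Ss:collider[open]; Kk:chain[blocks]; Cc:fork[open] ⇒ blocked
  3. Hh ← Aa → Ss ← Kk → Pp — Aa:fork[open]; Ss:collider[open]; Kk:fork[blocks] ⇒ blocked
  4. Hh ← Aa → Kk → Ss → Pp — Aa:fork[open]; Kk:chain[blocks]; Ss:chain[blocks] ⇒ blocked
  5. Hh ← Aa → Kk ← Cc → Pp — Aa:fork[open]; Kk:collider[open]; Cc:fork[open] ⇒ active
  6. Hh ← Aa → Kk → Pp — Aa:fork[open]; Kk:chain[blocks] ⇒ blocked
At least one path is unblocked, so d-separation fails.

No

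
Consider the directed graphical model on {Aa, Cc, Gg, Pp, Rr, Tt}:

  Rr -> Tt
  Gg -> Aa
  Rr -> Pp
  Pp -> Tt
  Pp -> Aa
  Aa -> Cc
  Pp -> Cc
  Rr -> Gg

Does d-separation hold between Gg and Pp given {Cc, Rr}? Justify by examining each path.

No — Gg and Pp are not d-separated given {Cc, Rr}.

We examine all 4 paths between Gg and Pp:
Path 1: Gg ← Rr → Tt ← Pp
  Rr is a fork here and Rr is conditioned on, so the path is blocked at Rr.
Path 2: Gg ← Rr → Pp
  Rr is a fork here and Rr is conditioned on, so the path is blocked at Rr.
Path 3: Gg → Aa → Cc ← Pp
  Aa is a chain and Aa is not conditioned on; Cc is a collider and Cc is conditioned on, which opens it — no node blocks this path, so it is active.
Path 4: Gg → Aa ← Pp
  Aa is a collider and its descendant Cc is conditioned on, which opens it — no node blocks this path, so it is active.
Since the path Gg → Aa → Cc ← Pp is active, Gg and Pp are not d-separated given {Cc, Rr}.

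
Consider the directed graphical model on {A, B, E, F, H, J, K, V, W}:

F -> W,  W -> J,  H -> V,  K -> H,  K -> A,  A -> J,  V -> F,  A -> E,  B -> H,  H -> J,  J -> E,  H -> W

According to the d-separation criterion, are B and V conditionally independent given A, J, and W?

Enumerating the 5 paths from B to V and testing each for blocking by {A, J, W}:
Path 1: B → H → W ← F ← V
  H is a chain and H is not conditioned on; W is a collider and W is conditioned on, which opens it; F is a chain and F is not conditioned on — no node blocks this path, so it is active.
Path 2: B → H ← K → A → E ← J ← W ← F ← V
  A is a chain here and A is conditioned on, so the path is blocked at A.
Path 3: B → H ← K → A → J ← W ← F ← V
  A is a chain here and A is conditioned on, so the path is blocked at A.
Path 4: B → H → V
  H is a chain and H is not conditioned on — no node blocks this path, so it is active.
Path 5: B → H → J ← W ← F ← V
  W is a chain here and W is conditioned on, so the path is blocked at W.
At least one path is unblocked, so d-separation fails.

No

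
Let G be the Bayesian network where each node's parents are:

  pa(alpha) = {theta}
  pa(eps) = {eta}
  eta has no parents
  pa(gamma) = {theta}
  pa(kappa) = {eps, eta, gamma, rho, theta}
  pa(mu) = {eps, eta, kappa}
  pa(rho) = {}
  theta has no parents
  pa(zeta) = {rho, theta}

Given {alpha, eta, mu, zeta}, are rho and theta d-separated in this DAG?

Enumerating the 3 paths from rho to theta and testing each for blocking by {alpha, eta, mu, zeta}:
Path 1: rho → kappa ← gamma ← theta
  kappa is a collider and its descendant mu is conditioned on, which opens it; gamma is a chain and gamma is not conditioned on — no node blocks this path, so it is active.
Path 2: rho → kappa ← theta
  kappa is a collider and its descendant mu is conditioned on, which opens it — no node blocks this path, so it is active.
Path 3: rho → zeta ← theta
  zeta is a collider and zeta is conditioned on, which opens it — no node blocks this path, so it is active.
At least one path is unblocked, so d-separation fails.

No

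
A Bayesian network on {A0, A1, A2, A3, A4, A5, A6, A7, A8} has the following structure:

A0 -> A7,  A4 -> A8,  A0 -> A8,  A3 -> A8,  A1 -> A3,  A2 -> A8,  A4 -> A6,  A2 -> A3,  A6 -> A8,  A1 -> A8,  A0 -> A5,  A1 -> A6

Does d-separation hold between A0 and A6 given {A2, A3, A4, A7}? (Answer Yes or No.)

We examine all 5 paths between A0 and A6:
Path 1: A0 → A8 ← A6
  A8 is a collider here and neither A8 nor any of its descendants is conditioned on, so the collider stays closed — the path is blocked at A8.
Path 2: A0 → A8 ← A3 ← A1 → A6
  A8 is a collider here and neither A8 nor any of its descendants is conditioned on, so the collider stays closed — the path is blocked at A8.
Path 3: A0 → A8 ← A4 → A6
  A8 is a collider here and neither A8 nor any of its descendants is conditioned on, so the collider stays closed — the path is blocked at A8.
Path 4: A0 → A8 ← A1 → A6
  A8 is a collider here and neither A8 nor any of its descendants is conditioned on, so the collider stays closed — the path is blocked at A8.
Path 5: A0 → A8 ← A2 → A3 ← A1 → A6
  A8 is a collider here and neither A8 nor any of its descendants is conditioned on, so the collider stays closed — the path is blocked at A8.
All paths are blocked; A0 ⊥ A6 | {A2, A3, A4, A7} holds.

Yes — A0 and A6 are d-separated given {A2, A3, A4, A7}.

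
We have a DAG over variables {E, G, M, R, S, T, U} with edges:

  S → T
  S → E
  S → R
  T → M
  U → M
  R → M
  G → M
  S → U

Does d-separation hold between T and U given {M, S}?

4 paths connect T and U; each must be blocked for d-separation to hold:
Path 1: T → M ← U
  M is a collider and M is conditioned on, which opens it — no node blocks this path, so it is active.
Path 2: T → M ← R ← S → U
  S is a fork here and S is conditioned on, so the path is blocked at S.
Path 3: T ← S → U
  S is a fork here and S is conditioned on, so the path is blocked at S.
Path 4: T ← S → R → M ← U
  S is a fork here and S is conditioned on, so the path is blocked at S.
Since the path T → M ← U is active, T and U are not d-separated given {M, S}.

No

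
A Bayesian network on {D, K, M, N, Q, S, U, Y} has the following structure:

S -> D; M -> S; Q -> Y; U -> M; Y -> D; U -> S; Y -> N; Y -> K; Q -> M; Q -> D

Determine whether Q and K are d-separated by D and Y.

Yes

There are 4 undirected paths between Q and K; checking each against the conditioning set {D, Y}:
Path 1: Q → Y → K
  Y is a chain here and Y is conditioned on, so the path is blocked at Y.
Path 2: Q → M ← U → S → D ← Y → K
  Y is a fork here and Y is conditioned on, so the path is blocked at Y.
Path 3: Q → M → S → D ← Y → K
  Y is a fork here and Y is conditioned on, so the path is blocked at Y.
Path 4: Q → D ← Y → K
  Y is a fork here and Y is conditioned on, so the path is blocked at Y.
All paths are blocked; Q ⊥ K | {D, Y} holds.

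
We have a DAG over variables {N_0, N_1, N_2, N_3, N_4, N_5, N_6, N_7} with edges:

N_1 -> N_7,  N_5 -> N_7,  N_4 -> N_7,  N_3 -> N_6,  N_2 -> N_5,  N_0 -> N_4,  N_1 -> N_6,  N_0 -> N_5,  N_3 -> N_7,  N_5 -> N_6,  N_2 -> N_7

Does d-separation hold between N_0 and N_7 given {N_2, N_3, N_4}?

Enumerating the 5 paths from N_0 to N_7 and testing each for blocking by {N_2, N_3, N_4}:
Path 1: N_0 → N_4 → N_7
  N_4 is a chain here and N_4 is conditioned on, so the path is blocked at N_4.
Path 2: N_0 → N_5 → N_7
  N_5 is a chain and N_5 is not conditioned on — no node blocks this path, so it is active.
Path 3: N_0 → N_5 ← N_2 → N_7
  N_5 is a collider here and neither N_5 nor any of its descendants is conditioned on, so the collider stays closed — the path is blocked at N_5.
Path 4: N_0 → N_5 → N_6 ← N_1 → N_7
  N_6 is a collider here and neither N_6 nor any of its descendants is conditioned on, so the collider stays closed — the path is blocked at N_6.
Path 5: N_0 → N_5 → N_6 ← N_3 → N_7
  N_6 is a collider here and neither N_6 nor any of its descendants is conditioned on, so the collider stays closed — the path is blocked at N_6.
At least one path is unblocked, so d-separation fails.

No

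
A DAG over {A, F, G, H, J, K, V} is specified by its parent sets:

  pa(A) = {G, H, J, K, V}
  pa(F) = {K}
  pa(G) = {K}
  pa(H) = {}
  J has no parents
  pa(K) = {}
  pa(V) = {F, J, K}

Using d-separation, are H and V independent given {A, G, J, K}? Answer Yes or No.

There are 6 undirected paths between H and V; checking each against the conditioning set {A, G, J, K}:
Path 1: H → A ← V
  A is a collider and A is conditioned on, which opens it — no node blocks this path, so it is active.
Path 2: H → A ← J → V
  J is a fork here and J is conditioned on, so the path is blocked at J.
Path 3: H → A ← K → V
  K is a fork here and K is conditioned on, so the path is blocked at K.
Path 4: H → A ← K → F → V
  K is a fork here and K is conditioned on, so the path is blocked at K.
Path 5: H → A ← G ← K → V
  G is a chain here and G is conditioned on, so the path is blocked at G.
Path 6: H → A ← G ← K → F → V
  G is a chain here and G is conditioned on, so the path is blocked at G.
At least one path is unblocked, so d-separation fails.

No — H and V are not d-separated given {A, G, J, K}.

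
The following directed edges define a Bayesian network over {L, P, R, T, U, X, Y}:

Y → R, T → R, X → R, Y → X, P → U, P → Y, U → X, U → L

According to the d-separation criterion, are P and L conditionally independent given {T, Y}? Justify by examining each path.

Enumerating the 3 paths from P to L and testing each for blocking by {T, Y}:
  1. P → Y → X ← U → L — Y:chain[blocks]; X:collider[blocks]; U:fork[open] ⇒ blocked
  2. P → Y → R ← X ← U → L — Y:chain[blocks]; R:collider[blocks]; X:chain[open]; U:fork[open] ⇒ blocked
  3. P → U → L — U:chain[open] ⇒ active
Because an active path exists, P and L are not d-separated.

No — P and L are not d-separated given {T, Y}.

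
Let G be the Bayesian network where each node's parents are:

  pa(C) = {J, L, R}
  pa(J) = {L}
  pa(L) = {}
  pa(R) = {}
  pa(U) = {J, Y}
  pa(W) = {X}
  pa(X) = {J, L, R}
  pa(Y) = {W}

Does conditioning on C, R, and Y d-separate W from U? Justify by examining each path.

6 paths connect W and U; each must be blocked for d-separation to hold:
  1. W → Y → U — Y:chain[blocks] ⇒ blocked
  2. W ← X ← R → C ← J → U — X:chain[open]; R:fork[blocks]; C:collider[open]; J:fork[open] ⇒ blocked
  3. W ← X ← R → C ← L → J → U — X:chain[open]; R:fork[blocks]; C:collider[open]; L:fork[open]; J:chain[open] ⇒ blocked
  4. W ← X ← J → U — X:chain[open]; J:fork[open] ⇒ active
  5. W ← X ← L → J → U — X:chain[open]; L:fork[open]; J:chain[open] ⇒ active
  6. W ← X ← L → C ← J → U — X:chain[open]; L:fork[open]; C:collider[open]; J:fork[open] ⇒ active
Since the path W ← X ← J → U is active, W and U are not d-separated given {C, R, Y}.

No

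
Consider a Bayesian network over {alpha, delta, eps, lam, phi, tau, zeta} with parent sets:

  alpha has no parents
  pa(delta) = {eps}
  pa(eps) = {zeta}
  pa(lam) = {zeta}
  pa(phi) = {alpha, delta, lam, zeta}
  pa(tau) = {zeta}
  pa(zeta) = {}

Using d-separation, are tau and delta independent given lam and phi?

3 paths connect tau and delta; each must be blocked for d-separation to hold:
Path 1: tau ← zeta → eps → delta
  zeta is a fork and zeta is not conditioned on; eps is a chain and eps is not conditioned on — no node blocks this path, so it is active.
Path 2: tau ← zeta → phi ← delta
  zeta is a fork and zeta is not conditioned on; phi is a collider and phi is conditioned on, which opens it — no node blocks this path, so it is active.
Path 3: tau ← zeta → lam → phi ← delta
  lam is a chain here and lam is conditioned on, so the path is blocked at lam.
Since the path tau ← zeta → eps → delta is active, tau and delta are not d-separated given {lam, phi}.

No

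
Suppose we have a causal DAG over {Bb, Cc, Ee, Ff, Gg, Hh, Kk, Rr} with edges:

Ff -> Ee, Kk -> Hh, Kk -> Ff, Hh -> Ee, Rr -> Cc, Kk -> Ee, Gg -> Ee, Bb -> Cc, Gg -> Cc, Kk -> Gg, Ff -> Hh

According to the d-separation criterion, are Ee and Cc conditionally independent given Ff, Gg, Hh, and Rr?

We examine all 6 paths between Ee and Cc:
Path 1: Ee ← Kk → Gg → Cc
  Gg is a chain here and Gg is conditioned on, so the path is blocked at Gg.
Path 2: Ee ← Hh ← Kk → Gg → Cc
  Hh is a chain here and Hh is conditioned on, so the path is blocked at Hh.
Path 3: Ee ← Hh ← Ff ← Kk → Gg → Cc
  Hh is a chain here and Hh is conditioned on, so the path is blocked at Hh.
Path 4: Ee ← Ff ← Kk → Gg → Cc
  Ff is a chain here and Ff is conditioned on, so the path is blocked at Ff.
Path 5: Ee ← Ff → Hh ← Kk → Gg → Cc
  Ff is a fork here and Ff is conditioned on, so the path is blocked at Ff.
Path 6: Ee ← Gg → Cc
  Gg is a fork here and Gg is conditioned on, so the path is blocked at Gg.
All paths are blocked; Ee ⊥ Cc | {Ff, Gg, Hh, Rr} holds.

Yes — Ee and Cc are d-separated given {Ff, Gg, Hh, Rr}.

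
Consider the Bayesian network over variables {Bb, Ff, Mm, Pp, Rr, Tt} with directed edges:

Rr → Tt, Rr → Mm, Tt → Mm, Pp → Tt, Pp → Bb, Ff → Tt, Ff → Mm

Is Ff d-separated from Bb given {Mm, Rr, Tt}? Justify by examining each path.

Enumerating the 3 paths from Ff to Bb and testing each for blocking by {Mm, Rr, Tt}:
Path 1: Ff → Tt ← Pp → Bb
  Tt is a collider and Tt is conditioned on, which opens it; Pp is a fork and Pp is not conditioned on — no node blocks this path, so it is active.
Path 2: Ff → Mm ← Tt ← Pp → Bb
  Tt is a chain here and Tt is conditioned on, so the path is blocked at Tt.
Path 3: Ff → Mm ← Rr → Tt ← Pp → Bb
  Rr is a fork here and Rr is conditioned on, so the path is blocked at Rr.
Because an active path exists, Ff and Bb are not d-separated.

No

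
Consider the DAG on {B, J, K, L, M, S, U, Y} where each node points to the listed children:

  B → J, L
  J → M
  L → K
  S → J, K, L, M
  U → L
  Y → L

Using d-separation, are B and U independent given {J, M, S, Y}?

There are 5 undirected paths between B and U; checking each against the conditioning set {J, M, S, Y}:
Path 1: B → L ← U
  L is a collider here and neither L nor any of its descendants is conditioned on, so the collider stays closed — the path is blocked at L.
Path 2: B → J → M ← S → K ← L ← U
  J is a chain here and J is conditioned on, so the path is blocked at J.
Path 3: B → J → M ← S → L ← U
  J is a chain here and J is conditioned on, so the path is blocked at J.
Path 4: B → J ← S → K ← L ← U
  S is a fork here and S is conditioned on, so the path is blocked at S.
Path 5: B → J ← S → L ← U
  S is a fork here and S is conditioned on, so the path is blocked at S.
Every path is blocked, so B and U are d-separated given {J, M, S, Y}.

Yes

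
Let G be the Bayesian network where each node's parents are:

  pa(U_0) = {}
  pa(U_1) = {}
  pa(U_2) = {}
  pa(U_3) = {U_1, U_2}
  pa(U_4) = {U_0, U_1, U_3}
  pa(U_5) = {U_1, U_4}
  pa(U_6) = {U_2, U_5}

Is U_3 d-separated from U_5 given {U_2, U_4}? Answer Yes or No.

No — U_3 and U_5 are not d-separated given {U_2, U_4}.

Enumerating the 5 paths from U_3 to U_5 and testing each for blocking by {U_2, U_4}:
  1. U_3 ← U_1 → U_4 → U_5 — U_1:fork[open]; U_4:chain[blocks] ⇒ blocked
  2. U_3 ← U_1 → U_5 — U_1:fork[open] ⇒ active
  3. U_3 ← U_2 → U_6 ← U_5 — U_2:fork[blocks]; U_6:collider[blocks] ⇒ blocked
  4. U_3 → U_4 ← U_1 → U_5 — U_4:collider[open]; U_1:fork[open] ⇒ active
  5. U_3 → U_4 → U_5 — U_4:chain[blocks] ⇒ blocked
At least one path is unblocked, so d-separation fails.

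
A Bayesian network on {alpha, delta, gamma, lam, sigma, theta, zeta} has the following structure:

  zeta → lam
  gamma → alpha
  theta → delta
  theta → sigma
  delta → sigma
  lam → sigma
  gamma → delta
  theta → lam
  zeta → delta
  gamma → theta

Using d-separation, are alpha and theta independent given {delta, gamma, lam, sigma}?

We examine all 6 paths between alpha and theta:
Path 1: alpha ← gamma → delta → sigma ← lam ← theta
  gamma is a fork here and gamma is conditioned on, so the path is blocked at gamma.
Path 2: alpha ← gamma → delta → sigma ← theta
  gamma is a fork here and gamma is conditioned on, so the path is blocked at gamma.
Path 3: alpha ← gamma → delta ← zeta → lam → sigma ← theta
  gamma is a fork here and gamma is conditioned on, so the path is blocked at gamma.
Path 4: alpha ← gamma → delta ← zeta → lam ← theta
  gamma is a fork here and gamma is conditioned on, so the path is blocked at gamma.
Path 5: alpha ← gamma → delta ← theta
  gamma is a fork here and gamma is conditioned on, so the path is blocked at gamma.
Path 6: alpha ← gamma → theta
  gamma is a fork here and gamma is conditioned on, so the path is blocked at gamma.
All paths are blocked; alpha ⊥ theta | {delta, gamma, lam, sigma} holds.

Yes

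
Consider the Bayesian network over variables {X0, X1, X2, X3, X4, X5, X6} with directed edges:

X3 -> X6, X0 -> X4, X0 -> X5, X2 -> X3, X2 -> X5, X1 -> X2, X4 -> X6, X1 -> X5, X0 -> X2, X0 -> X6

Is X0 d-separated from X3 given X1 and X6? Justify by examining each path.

No — X0 and X3 are not d-separated given {X1, X6}.

We examine all 5 paths between X0 and X3:
  1. X0 → X5 ← X1 → X2 → X3 — X5:collider[blocks]; X1:fork[blocks]; X2:chain[open] ⇒ blocked
  2. X0 → X5 ← X2 → X3 — X5:collider[blocks]; X2:fork[open] ⇒ blocked
  3. X0 → X4 → X6 ← X3 — X4:chain[open]; X6:collider[open] ⇒ active
  4. X0 → X2 → X3 — X2:chain[open] ⇒ active
  5. X0 → X6 ← X3 — X6:collider[open] ⇒ active
Because an active path exists, X0 and X3 are not d-separated.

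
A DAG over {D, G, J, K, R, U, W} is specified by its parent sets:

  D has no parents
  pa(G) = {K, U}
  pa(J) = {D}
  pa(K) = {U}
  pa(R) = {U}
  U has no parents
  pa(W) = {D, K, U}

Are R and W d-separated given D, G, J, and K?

There are 3 undirected paths between R and W; checking each against the conditioning set {D, G, J, K}:
Path 1: R ← U → G ← K → W
  K is a fork here and K is conditioned on, so the path is blocked at K.
Path 2: R ← U → W
  U is a fork and U is not conditioned on — no node blocks this path, so it is active.
Path 3: R ← U → K → W
  K is a chain here and K is conditioned on, so the path is blocked at K.
Because an active path exists, R and W are not d-separated.

No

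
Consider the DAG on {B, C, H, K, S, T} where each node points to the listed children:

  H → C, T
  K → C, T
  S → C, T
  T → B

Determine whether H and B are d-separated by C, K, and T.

There are 3 undirected paths between H and B; checking each against the conditioning set {C, K, T}:
Path 1: H → T → B
  T is a chain here and T is conditioned on, so the path is blocked at T.
Path 2: H → C ← S → T → B
  T is a chain here and T is conditioned on, so the path is blocked at T.
Path 3: H → C ← K → T → B
  K is a fork here and K is conditioned on, so the path is blocked at K.
Every path is blocked, so H and B are d-separated given {C, K, T}.

Yes — H and B are d-separated given {C, K, T}.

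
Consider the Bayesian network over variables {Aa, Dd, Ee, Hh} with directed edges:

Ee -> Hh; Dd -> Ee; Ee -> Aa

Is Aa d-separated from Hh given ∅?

No

Only one path connects Aa and Hh:
Path 1: Aa ← Ee → Hh
  Ee is a fork and Ee is not conditioned on — no node blocks this path, so it is active.
Since the path Aa ← Ee → Hh is active, Aa and Hh are not d-separated given ∅.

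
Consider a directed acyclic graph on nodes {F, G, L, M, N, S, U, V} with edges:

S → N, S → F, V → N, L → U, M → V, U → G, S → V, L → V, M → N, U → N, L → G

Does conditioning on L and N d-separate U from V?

No — U and V are not d-separated given {L, N}.

5 paths connect U and V; each must be blocked for d-separation to hold:
Path 1: U → G ← L → V
  G is a collider here and neither G nor any of its descendants is conditioned on, so the collider stays closed — the path is blocked at G.
Path 2: U → N ← V
  N is a collider and N is conditioned on, which opens it — no node blocks this path, so it is active.
Path 3: U → N ← S → V
  N is a collider and N is conditioned on, which opens it; S is a fork and S is not conditioned on — no node blocks this path, so it is active.
Path 4: U → N ← M → V
  N is a collider and N is conditioned on, which opens it; M is a fork and M is not conditioned on — no node blocks this path, so it is active.
Path 5: U ← L → V
  L is a fork here and L is conditioned on, so the path is blocked at L.
Because an active path exists, U and V are not d-separated.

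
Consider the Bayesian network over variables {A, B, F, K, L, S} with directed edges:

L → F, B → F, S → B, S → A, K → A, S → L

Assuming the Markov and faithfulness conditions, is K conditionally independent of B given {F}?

We examine all 2 paths between K and B:
  1. K → A ← S → B — A:collider[blocks]; S:fork[open] ⇒ blocked
  2. K → A ← S → L → F ← B — A:collider[blocks]; S:fork[open]; L:chain[open]; F:collider[open] ⇒ blocked
All paths are blocked; K ⊥ B | {F} holds.

Yes — K and B are d-separated given {F}.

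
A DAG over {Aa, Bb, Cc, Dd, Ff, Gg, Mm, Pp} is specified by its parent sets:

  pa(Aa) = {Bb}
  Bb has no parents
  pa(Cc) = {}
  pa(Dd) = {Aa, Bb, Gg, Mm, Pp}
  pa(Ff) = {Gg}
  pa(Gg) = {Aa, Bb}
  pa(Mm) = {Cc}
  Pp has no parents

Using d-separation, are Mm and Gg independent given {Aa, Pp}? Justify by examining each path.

There are 5 undirected paths between Mm and Gg; checking each against the conditioning set {Aa, Pp}:
Path 1: Mm → Dd ← Gg
  Dd is a collider here and neither Dd nor any of its descendants is conditioned on, so the collider stays closed — the path is blocked at Dd.
Path 2: Mm → Dd ← Bb → Gg
  Dd is a collider here and neither Dd nor any of its descendants is conditioned on, so the collider stays closed — the path is blocked at Dd.
Path 3: Mm → Dd ← Bb → Aa → Gg
  Dd is a collider here and neither Dd nor any of its descendants is conditioned on, so the collider stays closed — the path is blocked at Dd.
Path 4: Mm → Dd ← Aa → Gg
  Dd is a collider here and neither Dd nor any of its descendants is conditioned on, so the collider stays closed — the path is blocked at Dd.
Path 5: Mm → Dd ← Aa ← Bb → Gg
  Dd is a collider here and neither Dd nor any of its descendants is conditioned on, so the collider stays closed — the path is blocked at Dd.
Every path is blocked, so Mm and Gg are d-separated given {Aa, Pp}.

Yes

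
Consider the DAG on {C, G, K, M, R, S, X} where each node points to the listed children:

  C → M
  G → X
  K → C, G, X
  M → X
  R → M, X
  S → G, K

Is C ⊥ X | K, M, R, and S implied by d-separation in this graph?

Yes

There are 5 undirected paths between C and X; checking each against the conditioning set {K, M, R, S}:
Path 1: C → M → X
  M is a chain here and M is conditioned on, so the path is blocked at M.
Path 2: C → M ← R → X
  R is a fork here and R is conditioned on, so the path is blocked at R.
Path 3: C ← K → G → X
  K is a fork here and K is conditioned on, so the path is blocked at K.
Path 4: C ← K → X
  K is a fork here and K is conditioned on, so the path is blocked at K.
Path 5: C ← K ← S → G → X
  K is a chain here and K is conditioned on, so the path is blocked at K.
All paths are blocked; C ⊥ X | {K, M, R, S} holds.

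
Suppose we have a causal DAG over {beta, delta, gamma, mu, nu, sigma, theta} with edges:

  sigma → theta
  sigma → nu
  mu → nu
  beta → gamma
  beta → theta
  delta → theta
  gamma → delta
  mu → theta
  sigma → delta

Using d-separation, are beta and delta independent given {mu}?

No

Enumerating the 4 paths from beta to delta and testing each for blocking by {mu}:
Path 1: beta → theta ← sigma → delta
  theta is a collider here and neither theta nor any of its descendants is conditioned on, so the collider stays closed — the path is blocked at theta.
Path 2: beta → theta ← mu → nu ← sigma → delta
  theta is a collider here and neither theta nor any of its descendants is conditioned on, so the collider stays closed — the path is blocked at theta.
Path 3: beta → theta ← delta
  theta is a collider here and neither theta nor any of its descendants is conditioned on, so the collider stays closed — the path is blocked at theta.
Path 4: beta → gamma → delta
  gamma is a chain and gamma is not conditioned on — no node blocks this path, so it is active.
Since the path beta → gamma → delta is active, beta and delta are not d-separated given {mu}.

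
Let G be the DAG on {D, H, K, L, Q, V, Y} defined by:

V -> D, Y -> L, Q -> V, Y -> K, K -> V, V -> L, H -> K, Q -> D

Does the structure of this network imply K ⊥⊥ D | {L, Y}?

There are 4 undirected paths between K and D; checking each against the conditioning set {L, Y}:
Path 1: K ← Y → L ← V ← Q → D
  Y is a fork here and Y is conditioned on, so the path is blocked at Y.
Path 2: K ← Y → L ← V → D
  Y is a fork here and Y is conditioned on, so the path is blocked at Y.
Path 3: K → V ← Q → D
  V is a collider and its descendant L is conditioned on, which opens it; Q is a fork and Q is not conditioned on — no node blocks this path, so it is active.
Path 4: K → V → D
  V is a chain and V is not conditioned on — no node blocks this path, so it is active.
Because an active path exists, K and D are not d-separated.

No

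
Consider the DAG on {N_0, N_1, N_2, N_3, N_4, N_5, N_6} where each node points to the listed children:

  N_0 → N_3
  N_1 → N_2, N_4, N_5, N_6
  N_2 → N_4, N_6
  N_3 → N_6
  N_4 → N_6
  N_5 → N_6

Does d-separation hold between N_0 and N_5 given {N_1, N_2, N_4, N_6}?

No — N_0 and N_5 are not d-separated given {N_1, N_2, N_4, N_6}.

We examine all 6 paths between N_0 and N_5:
  1. N_0 → N_3 → N_6 ← N_5 — N_3:chain[open]; N_6:collider[open] ⇒ active
  2. N_0 → N_3 → N_6 ← N_1 → N_5 — N_3:chain[open]; N_6:collider[open]; N_1:fork[blocks] ⇒ blocked
  3. N_0 → N_3 → N_6 ← N_4 ← N_1 → N_5 — N_3:chain[open]; N_6:collider[open]; N_4:chain[blocks]; N_1:fork[blocks] ⇒ blocked
  4. N_0 → N_3 → N_6 ← N_4 ← N_2 ← N_1 → N_5 — N_3:chain[open]; N_6:collider[open]; N_4:chain[blocks]; N_2:chain[blocks]; N_1:fork[blocks] ⇒ blocked
  5. N_0 → N_3 → N_6 ← N_2 ← N_1 → N_5 — N_3:chain[open]; N_6:collider[open]; N_2:chain[blocks]; N_1:fork[blocks] ⇒ blocked
  6. N_0 → N_3 → N_6 ← N_2 → N_4 ← N_1 → N_5 — N_3:chain[open]; N_6:collider[open]; N_2:fork[blocks]; N_4:collider[open]; N_1:fork[blocks] ⇒ blocked
Since the path N_0 → N_3 → N_6 ← N_5 is active, N_0 and N_5 are not d-separated given {N_1, N_2, N_4, N_6}.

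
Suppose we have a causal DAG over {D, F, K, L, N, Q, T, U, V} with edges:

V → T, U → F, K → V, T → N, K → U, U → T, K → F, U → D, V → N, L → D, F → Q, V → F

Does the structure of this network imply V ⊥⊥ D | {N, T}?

There are 6 undirected paths between V and D; checking each against the conditioning set {N, T}:
Path 1: V → F ← U → D
  F is a collider here and neither F nor any of its descendants is conditioned on, so the collider stays closed — the path is blocked at F.
Path 2: V → F ← K → U → D
  F is a collider here and neither F nor any of its descendants is conditioned on, so the collider stays closed — the path is blocked at F.
Path 3: V → N ← T ← U → D
  T is a chain here and T is conditioned on, so the path is blocked at T.
Path 4: V → T ← U → D
  T is a collider and T is conditioned on, which opens it; U is a fork and U is not conditioned on — no node blocks this path, so it is active.
Path 5: V ← K → F ← U → D
  F is a collider here and neither F nor any of its descendants is conditioned on, so the collider stays closed — the path is blocked at F.
Path 6: V ← K → U → D
  K is a fork and K is not conditioned on; U is a chain and U is not conditioned on — no node blocks this path, so it is active.
Because an active path exists, V and D are not d-separated.

No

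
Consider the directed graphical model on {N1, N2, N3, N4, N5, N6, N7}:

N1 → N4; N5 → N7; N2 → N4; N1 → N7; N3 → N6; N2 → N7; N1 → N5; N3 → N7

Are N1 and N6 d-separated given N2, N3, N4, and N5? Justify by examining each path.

Yes — N1 and N6 are d-separated given {N2, N3, N4, N5}.

We examine all 3 paths between N1 and N6:
  1. N1 → N4 ← N2 → N7 ← N3 → N6 — N4:collider[open]; N2:fork[blocks]; N7:collider[blocks]; N3:fork[blocks] ⇒ blocked
  2. N1 → N5 → N7 ← N3 → N6 — N5:chain[blocks]; N7:collider[blocks]; N3:fork[blocks] ⇒ blocked
  3. N1 → N7 ← N3 → N6 — N7:collider[blocks]; N3:fork[blocks] ⇒ blocked
All paths are blocked; N1 ⊥ N6 | {N2, N3, N4, N5} holds.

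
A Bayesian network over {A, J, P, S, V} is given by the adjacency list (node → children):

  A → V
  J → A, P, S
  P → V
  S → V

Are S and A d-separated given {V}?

Enumerating the 4 paths from S to A and testing each for blocking by {V}:
Path 1: S ← J → A
  J is a fork and J is not conditioned on — no node blocks this path, so it is active.
Path 2: S ← J → P → V ← A
  J is a fork and J is not conditioned on; P is a chain and P is not conditioned on; V is a collider and V is conditioned on, which opens it — no node blocks this path, so it is active.
Path 3: S → V ← A
  V is a collider and V is conditioned on, which opens it — no node blocks this path, so it is active.
Path 4: S → V ← P ← J → A
  V is a collider and V is conditioned on, which opens it; P is a chain and P is not conditioned on; J is a fork and J is not conditioned on — no node blocks this path, so it is active.
Because an active path exists, S and A are not d-separated.

No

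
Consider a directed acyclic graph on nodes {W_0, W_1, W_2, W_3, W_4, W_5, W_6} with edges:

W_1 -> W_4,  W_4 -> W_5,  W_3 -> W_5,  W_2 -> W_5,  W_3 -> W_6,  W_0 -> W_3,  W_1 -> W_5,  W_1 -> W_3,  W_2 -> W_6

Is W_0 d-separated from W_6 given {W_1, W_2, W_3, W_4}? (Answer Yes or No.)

4 paths connect W_0 and W_6; each must be blocked for d-separation to hold:
Path 1: W_0 → W_3 → W_5 ← W_2 → W_6
  W_3 is a chain here and W_3 is conditioned on, so the path is blocked at W_3.
Path 2: W_0 → W_3 ← W_1 → W_5 ← W_2 → W_6
  W_1 is a fork here and W_1 is conditioned on, so the path is blocked at W_1.
Path 3: W_0 → W_3 ← W_1 → W_4 → W_5 ← W_2 → W_6
  W_1 is a fork here and W_1 is conditioned on, so the path is blocked at W_1.
Path 4: W_0 → W_3 → W_6
  W_3 is a chain here and W_3 is conditioned on, so the path is blocked at W_3.
Every path is blocked, so W_0 and W_6 are d-separated given {W_1, W_2, W_3, W_4}.

Yes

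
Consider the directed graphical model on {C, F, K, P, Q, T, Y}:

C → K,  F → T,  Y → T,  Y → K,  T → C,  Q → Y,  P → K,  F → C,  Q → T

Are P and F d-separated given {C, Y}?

6 paths connect P and F; each must be blocked for d-separation to hold:
Path 1: P → K ← C ← T ← F
  K is a collider here and neither K nor any of its descendants is conditioned on, so the collider stays closed — the path is blocked at K.
Path 2: P → K ← C ← F
  K is a collider here and neither K nor any of its descendants is conditioned on, so the collider stays closed — the path is blocked at K.
Path 3: P → K ← Y → T → C ← F
  K is a collider here and neither K nor any of its descendants is conditioned on, so the collider stays closed — the path is blocked at K.
Path 4: P → K ← Y → T ← F
  K is a collider here and neither K nor any of its descendants is conditioned on, so the collider stays closed — the path is blocked at K.
Path 5: P → K ← Y ← Q → T → C ← F
  K is a collider here and neither K nor any of its descendants is conditioned on, so the collider stays closed — the path is blocked at K.
Path 6: P → K ← Y ← Q → T ← F
  K is a collider here and neither K nor any of its descendants is conditioned on, so the collider stays closed — the path is blocked at K.
All paths are blocked; P ⊥ F | {C, Y} holds.

Yes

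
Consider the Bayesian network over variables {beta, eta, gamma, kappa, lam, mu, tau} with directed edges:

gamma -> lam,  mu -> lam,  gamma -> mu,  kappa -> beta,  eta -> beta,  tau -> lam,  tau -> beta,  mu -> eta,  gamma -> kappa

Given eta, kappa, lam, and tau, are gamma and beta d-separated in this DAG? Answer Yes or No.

5 paths connect gamma and beta; each must be blocked for d-separation to hold:
  1. gamma → mu → lam ← tau → beta — mu:chain[open]; lam:collider[open]; tau:fork[blocks] ⇒ blocked
  2. gamma → mu → eta → beta — mu:chain[open]; eta:chain[blocks] ⇒ blocked
  3. gamma → lam ← mu → eta → beta — lam:collider[open]; mu:fork[open]; eta:chain[blocks] ⇒ blocked
  4. gamma → lam ← tau → beta — lam:collider[open]; tau:fork[blocks] ⇒ blocked
  5. gamma → kappa → beta — kappa:chain[blocks] ⇒ blocked
Since every path is blocked, d-separation holds.

Yes — gamma and beta are d-separated given {eta, kappa, lam, tau}.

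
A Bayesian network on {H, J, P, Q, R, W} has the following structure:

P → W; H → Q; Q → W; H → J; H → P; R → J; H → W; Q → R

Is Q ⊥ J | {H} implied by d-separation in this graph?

We examine all 4 paths between Q and J:
Path 1: Q → R → J
  R is a chain and R is not conditioned on — no node blocks this path, so it is active.
Path 2: Q ← H → J
  H is a fork here and H is conditioned on, so the path is blocked at H.
Path 3: Q → W ← P ← H → J
  W is a collider here and neither W nor any of its descendants is conditioned on, so the collider stays closed — the path is blocked at W.
Path 4: Q → W ← H → J
  W is a collider here and neither W nor any of its descendants is conditioned on, so the collider stays closed — the path is blocked at W.
At least one path is unblocked, so d-separation fails.

No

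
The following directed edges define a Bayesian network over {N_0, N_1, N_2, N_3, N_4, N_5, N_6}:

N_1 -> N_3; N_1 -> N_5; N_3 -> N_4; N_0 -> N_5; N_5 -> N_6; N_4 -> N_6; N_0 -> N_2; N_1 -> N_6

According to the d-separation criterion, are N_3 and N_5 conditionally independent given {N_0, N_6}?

No

We examine all 4 paths between N_3 and N_5:
Path 1: N_3 → N_4 → N_6 ← N_1 → N_5
  N_4 is a chain and N_4 is not conditioned on; N_6 is a collider and N_6 is conditioned on, which opens it; N_1 is a fork and N_1 is not conditioned on — no node blocks this path, so it is active.
Path 2: N_3 → N_4 → N_6 ← N_5
  N_4 is a chain and N_4 is not conditioned on; N_6 is a collider and N_6 is conditioned on, which opens it — no node blocks this path, so it is active.
Path 3: N_3 ← N_1 → N_6 ← N_5
  N_1 is a fork and N_1 is not conditioned on; N_6 is a collider and N_6 is conditioned on, which opens it — no node blocks this path, so it is active.
Path 4: N_3 ← N_1 → N_5
  N_1 is a fork and N_1 is not conditioned on — no node blocks this path, so it is active.
Since the path N_3 → N_4 → N_6 ← N_1 → N_5 is active, N_3 and N_5 are not d-separated given {N_0, N_6}.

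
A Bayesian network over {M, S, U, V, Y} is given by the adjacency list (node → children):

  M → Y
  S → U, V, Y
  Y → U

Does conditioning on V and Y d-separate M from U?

No

2 paths connect M and U; each must be blocked for d-separation to hold:
Path 1: M → Y → U
  Y is a chain here and Y is conditioned on, so the path is blocked at Y.
Path 2: M → Y ← S → U
  Y is a collider and Y is conditioned on, which opens it; S is a fork and S is not conditioned on — no node blocks this path, so it is active.
Because an active path exists, M and U are not d-separated.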